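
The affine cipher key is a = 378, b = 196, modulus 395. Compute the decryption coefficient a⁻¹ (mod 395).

Extended Euclidean algorithm:
395 = 1·378 + 17
378 = 22·17 + 4
17 = 4·4 + 1
4 = 4·1 + 0
The gcd is 1. Working backward:
1 = 17 − 4·4
1 = −4·378 + 89·17
1 = 89·395 − 93·378
Hence 378⁻¹ ≡ -93 ≡ 302 (mod 395).

302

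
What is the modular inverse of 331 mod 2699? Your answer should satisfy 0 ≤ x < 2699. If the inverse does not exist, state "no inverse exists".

2593

gcd(2699, 331) by repeated division:
2699 = 8*331 + 51
331 = 6*51 + 25
51 = 2*25 + 1
25 = 25*1 + 0
The gcd is 1. Working backward:
1 = 51 − 2·25
1 = −2·331 + 13·51
1 = 13·2699 − 106·331
So 331·(-106) ≡ 1 (mod 2699), and -106 ≡ 2593 (mod 2699).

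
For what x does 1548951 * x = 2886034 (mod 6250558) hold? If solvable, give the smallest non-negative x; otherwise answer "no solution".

First find gcd(1548951, 6250558):
6250558 = 4×1548951 + 54754
1548951 = 28×54754 + 15839
54754 = 3×15839 + 7237
15839 = 2×7237 + 1365
7237 = 5×1365 + 412
1365 = 3×412 + 129
412 = 3×129 + 25
129 = 5×25 + 4
25 = 6×4 + 1
4 = 4×1 + 0
gcd = 1, so a unique solution mod 6250558 exists.
Back-substitute for the Bézout coefficients:
1 = 25 − 6·4
1 = −6·129 + 31·25
1 = 31·412 − 99·129
1 = −99·1365 + 328·412
1 = 328·7237 − 1739·1365
1 = −1739·15839 + 3806·7237
1 = 3806·54754 − 13157·15839
1 = −13157·1548951 + 372202·54754
1 = 372202·6250558 − 1501965·1548951
So 1548951·(-1501965) ≡ 1 (mod 6250558), giving 1548951⁻¹ ≡ 4748593.
x ≡ 1548951⁻¹·2886034 ≡ 4748593·2886034 ≡ 2412842 (mod 6250558).

2412842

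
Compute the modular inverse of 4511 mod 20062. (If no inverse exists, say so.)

13431

Extended Euclidean algorithm:
20062 = 4·4511 + 2018
4511 = 2·2018 + 475
2018 = 4·475 + 118
475 = 4·118 + 3
118 = 39·3 + 1
3 = 3·1 + 0
gcd = 1, so the inverse exists. Back-substitute:
1 = 118 − 39·3
1 = −39·475 + 157·118
1 = 157·2018 − 667·475
1 = −667·4511 + 1491·2018
1 = 1491·20062 − 6631·4511
So 4511·(-6631) ≡ 1 (mod 20062), and -6631 ≡ 13431 (mod 20062).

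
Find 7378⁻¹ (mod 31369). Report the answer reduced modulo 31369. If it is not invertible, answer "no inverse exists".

gcd(31369, 7378) by repeated division:
31369 = 4·7378 + 1857
7378 = 3·1857 + 1807
1857 = 1·1807 + 50
1807 = 36·50 + 7
50 = 7·7 + 1
7 = 7·1 + 0
The gcd is 1. Working backward:
1 = 50 − 7·7
1 = −7·1807 + 253·50
1 = 253·1857 − 260·1807
1 = −260·7378 + 1033·1857
1 = 1033·31369 − 4392·7378
Thus 7378·(-4392) ≡ 1 (mod 31369); reducing, -4392 mod 31369 = 26977.

26977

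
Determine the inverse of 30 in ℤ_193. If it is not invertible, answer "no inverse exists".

Run Euclid on (193, 30):
193 = 6×30 + 13
30 = 2×13 + 4
13 = 3×4 + 1
4 = 4×1 + 0
The gcd is 1. Working backward:
1 = 13 − 3·4
1 = −3·30 + 7·13
1 = 7·193 − 45·30
Thus 30·(-45) ≡ 1 (mod 193); reducing, -45 mod 193 = 148.

148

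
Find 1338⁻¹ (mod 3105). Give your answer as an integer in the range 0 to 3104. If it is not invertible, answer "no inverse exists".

no inverse exists

Compute gcd(1338, 3105):
3105 = 2*1338 + 429
1338 = 3*429 + 51
429 = 8*51 + 21
51 = 2*21 + 9
21 = 2*9 + 3
9 = 3*3 + 0
Since gcd = 3 > 1, 1338 is not a unit mod 3105.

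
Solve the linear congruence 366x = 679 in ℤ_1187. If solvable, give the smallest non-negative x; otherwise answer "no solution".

764

First find gcd(366, 1187):
1187 = 3×366 + 89
366 = 4×89 + 10
89 = 8×10 + 9
10 = 1×9 + 1
9 = 9×1 + 0
gcd = 1, so a unique solution mod 1187 exists.
Back-substitute for the Bézout coefficients:
1 = 10 − 9
1 = −89 + 9·10
1 = 9·366 − 37·89
1 = −37·1187 + 120·366
So 366·(120) ≡ 1 (mod 1187), giving 366⁻¹ ≡ 120.
x ≡ 366⁻¹·679 ≡ 120·679 ≡ 764 (mod 1187).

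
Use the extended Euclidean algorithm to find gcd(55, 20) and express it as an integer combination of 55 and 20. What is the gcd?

5

Repeated division:
55 = 2×20 + 15
20 = 1×15 + 5
15 = 3×5 + 0
gcd(55, 20) = 5.
Back-substituting:
5 = 20 − 15
5 = −55 + 3·20
So 5 = (-1)·55 + (3)·20.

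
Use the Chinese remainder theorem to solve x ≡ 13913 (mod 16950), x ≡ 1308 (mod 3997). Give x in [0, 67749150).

Write x = 13913 + 16950·k. Then 16950·k ≡ 1308 − 13913 ≡ 3383 (mod 3997).
Need 16950⁻¹ mod 3997. Extended Euclid on (3997, 962):
3997 = 4*962 + 149
962 = 6*149 + 68
149 = 2*68 + 13
68 = 5*13 + 3
13 = 4*3 + 1
3 = 3*1 + 0
Back-substitute:
1 = 13 − 4·3
1 = −4·68 + 21·13
1 = 21·149 − 46·68
1 = −46·962 + 297·149
1 = 297·3997 − 1234·962
16950⁻¹ ≡ 2763 (mod 3997), so k ≡ 2763·3383 ≡ 2243 (mod 3997).
x = 13913 + 16950·2243 = 38032763.

38032763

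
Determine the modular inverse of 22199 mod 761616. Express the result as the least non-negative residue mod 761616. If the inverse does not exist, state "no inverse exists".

188903

Extended Euclidean algorithm:
761616 = 34×22199 + 6850
22199 = 3×6850 + 1649
6850 = 4×1649 + 254
1649 = 6×254 + 125
254 = 2×125 + 4
125 = 31×4 + 1
4 = 4×1 + 0
gcd = 1, so the inverse exists. Back-substitute:
1 = 125 − 31·4
1 = −31·254 + 63·125
1 = 63·1649 − 409·254
1 = −409·6850 + 1699·1649
1 = 1699·22199 − 5506·6850
1 = −5506·761616 + 188903·22199
So 22199·188903 ≡ 1 (mod 761616).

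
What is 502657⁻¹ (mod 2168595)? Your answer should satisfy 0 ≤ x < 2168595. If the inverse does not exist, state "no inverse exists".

1186483

Run Euclid on (2168595, 502657):
2168595 = 4×502657 + 157967
502657 = 3×157967 + 28756
157967 = 5×28756 + 14187
28756 = 2×14187 + 382
14187 = 37×382 + 53
382 = 7×53 + 11
53 = 4×11 + 9
11 = 1×9 + 2
9 = 4×2 + 1
2 = 2×1 + 0
gcd = 1, so the inverse exists. Back-substitute:
1 = 9 − 4·2
1 = −4·11 + 5·9
1 = 5·53 − 24·11
1 = −24·382 + 173·53
1 = 173·14187 − 6425·382
1 = −6425·28756 + 13023·14187
1 = 13023·157967 − 71540·28756
1 = −71540·502657 + 227643·157967
1 = 227643·2168595 − 982112·502657
Thus 502657·(-982112) ≡ 1 (mod 2168595); reducing, -982112 mod 2168595 = 1186483.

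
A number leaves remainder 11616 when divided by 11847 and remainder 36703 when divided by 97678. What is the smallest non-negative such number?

927098601

Write x = 11616 + 11847·k. Then 11847·k ≡ 36703 − 11616 ≡ 25087 (mod 97678).
Need 11847⁻¹ mod 97678. Extended Euclid on (97678, 11847):
97678 = 8*11847 + 2902
11847 = 4*2902 + 239
2902 = 12*239 + 34
239 = 7*34 + 1
34 = 34*1 + 0
Back-substitute:
1 = 239 − 7·34
1 = −7·2902 + 85·239
1 = 85·11847 − 347·2902
1 = −347·97678 + 2861·11847
11847⁻¹ ≡ 2861 (mod 97678), so k ≡ 2861·25087 ≡ 78255 (mod 97678).
x = 11616 + 11847·78255 = 927098601.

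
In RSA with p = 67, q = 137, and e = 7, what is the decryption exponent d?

φ(n) = (p−1)(q−1) = 66·136 = 8976.
Need d with 7·d ≡ 1 (mod 8976). Apply the extended Euclidean algorithm:
8976 = 1282·7 + 2
7 = 3·2 + 1
2 = 2·1 + 0
Back-substitute:
1 = 7 − 3·2
1 = −3·8976 + 3847·7
So 7·3847 ≡ 1 (mod 8976), hence d = 3847.

3847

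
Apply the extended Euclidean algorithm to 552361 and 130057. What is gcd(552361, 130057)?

Apply Euclid's algorithm to 552361 and 130057:
552361 = 4·130057 + 32133
130057 = 4·32133 + 1525
32133 = 21·1525 + 108
1525 = 14·108 + 13
108 = 8·13 + 4
13 = 3·4 + 1
4 = 4·1 + 0
gcd(552361, 130057) = 1.
Express as a combination:
1 = 13 − 3·4
1 = −3·108 + 25·13
1 = 25·1525 − 353·108
1 = −353·32133 + 7438·1525
1 = 7438·130057 − 30105·32133
1 = −30105·552361 + 127858·130057
So 1 = (-30105)·552361 + (127858)·130057.

1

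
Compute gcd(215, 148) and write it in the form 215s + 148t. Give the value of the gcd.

1

Apply Euclid's algorithm to 215 and 148:
215 = 1×148 + 67
148 = 2×67 + 14
67 = 4×14 + 11
14 = 1×11 + 3
11 = 3×3 + 2
3 = 1×2 + 1
2 = 2×1 + 0
gcd(215, 148) = 1.
Express as a combination:
1 = 3 − 2
1 = −11 + 4·3
1 = 4·14 − 5·11
1 = −5·67 + 24·14
1 = 24·148 − 53·67
1 = −53·215 + 77·148
So 1 = (-53)·215 + (77)·148.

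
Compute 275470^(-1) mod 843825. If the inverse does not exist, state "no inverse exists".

Compute gcd(275470, 843825):
843825 = 3·275470 + 17415
275470 = 15·17415 + 14245
17415 = 1·14245 + 3170
14245 = 4·3170 + 1565
3170 = 2·1565 + 40
1565 = 39·40 + 5
40 = 8·5 + 0
The gcd is 5, not 1, hence no inverse exists.

no inverse exists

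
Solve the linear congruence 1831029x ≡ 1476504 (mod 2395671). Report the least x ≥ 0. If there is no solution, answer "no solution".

597445

First find gcd(1831029, 2395671):
2395671 = 1*1831029 + 564642
1831029 = 3*564642 + 137103
564642 = 4*137103 + 16230
137103 = 8*16230 + 7263
16230 = 2*7263 + 1704
7263 = 4*1704 + 447
1704 = 3*447 + 363
447 = 1*363 + 84
363 = 4*84 + 27
84 = 3*27 + 3
27 = 9*3 + 0
gcd = 3 and 3 | 1476504, so solutions exist. Divide through by 3: 610343x ≡ 492168 (mod 798557).
Now find 610343⁻¹ mod 798557:
798557 = 1*610343 + 188214
610343 = 3*188214 + 45701
188214 = 4*45701 + 5410
45701 = 8*5410 + 2421
5410 = 2*2421 + 568
2421 = 4*568 + 149
568 = 3*149 + 121
149 = 1*121 + 28
121 = 4*28 + 9
28 = 3*9 + 1
9 = 9*1 + 0
Back-substitute:
1 = 28 − 3·9
1 = −3·121 + 13·28
1 = 13·149 − 16·121
1 = −16·568 + 61·149
1 = 61·2421 − 260·568
1 = −260·5410 + 581·2421
1 = 581·45701 − 4908·5410
1 = −4908·188214 + 20213·45701
1 = 20213·610343 − 65547·188214
1 = −65547·798557 + 85760·610343
So 610343⁻¹ ≡ 85760 (mod 798557).
Then x ≡ 85760·492168 ≡ 597445 (mod 798557); the smallest non-negative solution is x = 597445.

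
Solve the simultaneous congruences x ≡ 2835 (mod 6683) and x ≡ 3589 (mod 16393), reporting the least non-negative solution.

19724368

Write x = 2835 + 6683·k. Then 6683·k ≡ 3589 − 2835 ≡ 754 (mod 16393).
Need 6683⁻¹ mod 16393. Extended Euclid on (16393, 6683):
16393 = 2×6683 + 3027
6683 = 2×3027 + 629
3027 = 4×629 + 511
629 = 1×511 + 118
511 = 4×118 + 39
118 = 3×39 + 1
39 = 39×1 + 0
Back-substitute:
1 = 118 − 3·39
1 = −3·511 + 13·118
1 = 13·629 − 16·511
1 = −16·3027 + 77·629
1 = 77·6683 − 170·3027
1 = −170·16393 + 417·6683
6683⁻¹ ≡ 417 (mod 16393), so k ≡ 417·754 ≡ 2951 (mod 16393).
x = 2835 + 6683·2951 = 19724368.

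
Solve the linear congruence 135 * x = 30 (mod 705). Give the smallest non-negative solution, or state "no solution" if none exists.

First find gcd(135, 705):
705 = 5*135 + 30
135 = 4*30 + 15
30 = 2*15 + 0
gcd = 15 and 15 | 30, so solutions exist. Divide through by 15: 9x ≡ 2 (mod 47).
Now find 9⁻¹ mod 47:
47 = 5*9 + 2
9 = 4*2 + 1
2 = 2*1 + 0
Back-substitute:
1 = 9 − 4·2
1 = −4·47 + 21·9
So 9⁻¹ ≡ 21 (mod 47).
Then x ≡ 21·2 ≡ 42 (mod 47); the smallest non-negative solution is x = 42.

42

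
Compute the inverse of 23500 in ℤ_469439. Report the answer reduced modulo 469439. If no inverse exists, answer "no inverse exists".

Apply the Euclidean algorithm to 469439 and 23500:
469439 = 19·23500 + 22939
23500 = 1·22939 + 561
22939 = 40·561 + 499
561 = 1·499 + 62
499 = 8·62 + 3
62 = 20·3 + 2
3 = 1·2 + 1
2 = 2·1 + 0
The gcd is 1. Working backward:
1 = 3 − 2
1 = −62 + 21·3
1 = 21·499 − 169·62
1 = −169·561 + 190·499
1 = 190·22939 − 7769·561
1 = −7769·23500 + 7959·22939
1 = 7959·469439 − 158990·23500
Hence 23500⁻¹ ≡ -158990 ≡ 310449 (mod 469439).

310449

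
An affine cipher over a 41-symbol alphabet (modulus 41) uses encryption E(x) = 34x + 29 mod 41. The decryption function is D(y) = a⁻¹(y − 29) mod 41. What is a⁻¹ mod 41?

35

Extended Euclidean algorithm:
41 = 1*34 + 7
34 = 4*7 + 6
7 = 1*6 + 1
6 = 6*1 + 0
The gcd is 1. Working backward:
1 = 7 − 6
1 = −34 + 5·7
1 = 5·41 − 6·34
So 34·(-6) ≡ 1 (mod 41), and -6 ≡ 35 (mod 41).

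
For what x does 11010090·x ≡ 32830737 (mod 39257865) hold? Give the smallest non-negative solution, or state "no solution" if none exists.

no solution

gcd(11010090, 39257865):
39257865 = 3*11010090 + 6227595
11010090 = 1*6227595 + 4782495
6227595 = 1*4782495 + 1445100
4782495 = 3*1445100 + 447195
1445100 = 3*447195 + 103515
447195 = 4*103515 + 33135
103515 = 3*33135 + 4110
33135 = 8*4110 + 255
4110 = 16*255 + 30
255 = 8*30 + 15
30 = 2*15 + 0
gcd = 15, but 15 ∤ 32830737, so the congruence has no solution.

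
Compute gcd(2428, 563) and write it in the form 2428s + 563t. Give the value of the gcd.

Euclidean algorithm:
2428 = 4×563 + 176
563 = 3×176 + 35
176 = 5×35 + 1
35 = 35×1 + 0
gcd(2428, 563) = 1.
Working backward:
1 = 176 − 5·35
1 = −5·563 + 16·176
1 = 16·2428 − 69·563
So 1 = (16)·2428 + (-69)·563.

1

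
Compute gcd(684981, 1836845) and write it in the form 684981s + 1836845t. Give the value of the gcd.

1

Euclidean algorithm:
1836845 = 2×684981 + 466883
684981 = 1×466883 + 218098
466883 = 2×218098 + 30687
218098 = 7×30687 + 3289
30687 = 9×3289 + 1086
3289 = 3×1086 + 31
1086 = 35×31 + 1
31 = 31×1 + 0
gcd(684981, 1836845) = 1.
Express as a combination:
1 = 1086 − 35·31
1 = −35·3289 + 106·1086
1 = 106·30687 − 989·3289
1 = −989·218098 + 7029·30687
1 = 7029·466883 − 15047·218098
1 = −15047·684981 + 22076·466883
1 = 22076·1836845 − 59199·684981
So 1 = (22076)·1836845 + (-59199)·684981.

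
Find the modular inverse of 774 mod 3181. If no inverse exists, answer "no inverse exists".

Run Euclid on (3181, 774):
3181 = 4*774 + 85
774 = 9*85 + 9
85 = 9*9 + 4
9 = 2*4 + 1
4 = 4*1 + 0
gcd = 1, so the inverse exists. Back-substitute:
1 = 9 − 2·4
1 = −2·85 + 19·9
1 = 19·774 − 173·85
1 = −173·3181 + 711·774
So 774·711 ≡ 1 (mod 3181).

711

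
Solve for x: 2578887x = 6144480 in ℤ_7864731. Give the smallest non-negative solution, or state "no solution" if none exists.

First find gcd(2578887, 7864731):
7864731 = 3·2578887 + 128070
2578887 = 20·128070 + 17487
128070 = 7·17487 + 5661
17487 = 3·5661 + 504
5661 = 11·504 + 117
504 = 4·117 + 36
117 = 3·36 + 9
36 = 4·9 + 0
gcd = 9 and 9 | 6144480, so solutions exist. Divide through by 9: 286543x ≡ 682720 (mod 873859).
Now find 286543⁻¹ mod 873859:
873859 = 3*286543 + 14230
286543 = 20*14230 + 1943
14230 = 7*1943 + 629
1943 = 3*629 + 56
629 = 11*56 + 13
56 = 4*13 + 4
13 = 3*4 + 1
4 = 4*1 + 0
Back-substitute:
1 = 13 − 3·4
1 = −3·56 + 13·13
1 = 13·629 − 146·56
1 = −146·1943 + 451·629
1 = 451·14230 − 3303·1943
1 = −3303·286543 + 66511·14230
1 = 66511·873859 − 202836·286543
So 286543·(-202836) ≡ 1 (mod 873859), i.e. 286543⁻¹ ≡ 671023.
Then x ≡ 671023·682720 ≡ 241810 (mod 873859); the smallest non-negative solution is x = 241810.

241810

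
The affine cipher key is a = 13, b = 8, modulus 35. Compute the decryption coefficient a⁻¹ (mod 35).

Extended Euclidean algorithm:
35 = 2·13 + 9
13 = 1·9 + 4
9 = 2·4 + 1
4 = 4·1 + 0
The gcd is 1. Working backward:
1 = 9 − 2·4
1 = −2·13 + 3·9
1 = 3·35 − 8·13
So 13·(-8) ≡ 1 (mod 35), and -8 ≡ 27 (mod 35).

27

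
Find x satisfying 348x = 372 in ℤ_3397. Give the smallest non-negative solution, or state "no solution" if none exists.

1641

First find gcd(348, 3397):
3397 = 9·348 + 265
348 = 1·265 + 83
265 = 3·83 + 16
83 = 5·16 + 3
16 = 5·3 + 1
3 = 3·1 + 0
gcd = 1, so a unique solution mod 3397 exists.
Back-substitute for the Bézout coefficients:
1 = 16 − 5·3
1 = −5·83 + 26·16
1 = 26·265 − 83·83
1 = −83·348 + 109·265
1 = 109·3397 − 1064·348
So 348·(-1064) ≡ 1 (mod 3397), giving 348⁻¹ ≡ 2333.
x ≡ 348⁻¹·372 ≡ 2333·372 ≡ 1641 (mod 3397).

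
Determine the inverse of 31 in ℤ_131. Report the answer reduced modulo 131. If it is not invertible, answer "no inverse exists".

93

Apply the Euclidean algorithm to 131 and 31:
131 = 4·31 + 7
31 = 4·7 + 3
7 = 2·3 + 1
3 = 3·1 + 0
The gcd is 1. Working backward:
1 = 7 − 2·3
1 = −2·31 + 9·7
1 = 9·131 − 38·31
Thus 31·(-38) ≡ 1 (mod 131); reducing, -38 mod 131 = 93.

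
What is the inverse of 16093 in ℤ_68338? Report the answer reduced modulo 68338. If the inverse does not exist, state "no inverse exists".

20591

Apply the Euclidean algorithm to 68338 and 16093:
68338 = 4*16093 + 3966
16093 = 4*3966 + 229
3966 = 17*229 + 73
229 = 3*73 + 10
73 = 7*10 + 3
10 = 3*3 + 1
3 = 3*1 + 0
gcd = 1, so the inverse exists. Back-substitute:
1 = 10 − 3·3
1 = −3·73 + 22·10
1 = 22·229 − 69·73
1 = −69·3966 + 1195·229
1 = 1195·16093 − 4849·3966
1 = −4849·68338 + 20591·16093
So 16093·20591 ≡ 1 (mod 68338).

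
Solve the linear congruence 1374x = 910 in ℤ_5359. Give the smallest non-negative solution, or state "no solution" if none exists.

4525

First find gcd(1374, 5359):
5359 = 3·1374 + 1237
1374 = 1·1237 + 137
1237 = 9·137 + 4
137 = 34·4 + 1
4 = 4·1 + 0
gcd = 1, so a unique solution mod 5359 exists.
Back-substitute for the Bézout coefficients:
1 = 137 − 34·4
1 = −34·1237 + 307·137
1 = 307·1374 − 341·1237
1 = −341·5359 + 1330·1374
So 1374·(1330) ≡ 1 (mod 5359), giving 1374⁻¹ ≡ 1330.
x ≡ 1374⁻¹·910 ≡ 1330·910 ≡ 4525 (mod 5359).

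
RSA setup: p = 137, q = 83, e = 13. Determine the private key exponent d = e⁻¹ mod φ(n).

6005

φ(n) = (p−1)(q−1) = 136·82 = 11152.
Need d with 13·d ≡ 1 (mod 11152). Apply the extended Euclidean algorithm:
11152 = 857·13 + 11
13 = 1·11 + 2
11 = 5·2 + 1
2 = 2·1 + 0
Back-substitute:
1 = 11 − 5·2
1 = −5·13 + 6·11
1 = 6·11152 − 5147·13
So 13·(-5147) ≡ 1 (mod 11152), hence d ≡ -5147 ≡ 6005 (mod 11152).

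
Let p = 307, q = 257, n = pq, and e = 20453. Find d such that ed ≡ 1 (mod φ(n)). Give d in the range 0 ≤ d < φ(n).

φ(n) = (p−1)(q−1) = 306·256 = 78336.
Need d with 20453·d ≡ 1 (mod 78336). Apply the extended Euclidean algorithm:
78336 = 3×20453 + 16977
20453 = 1×16977 + 3476
16977 = 4×3476 + 3073
3476 = 1×3073 + 403
3073 = 7×403 + 252
403 = 1×252 + 151
252 = 1×151 + 101
151 = 1×101 + 50
101 = 2×50 + 1
50 = 50×1 + 0
Back-substitute:
1 = 101 − 2·50
1 = −2·151 + 3·101
1 = 3·252 − 5·151
1 = −5·403 + 8·252
1 = 8·3073 − 61·403
1 = −61·3476 + 69·3073
1 = 69·16977 − 337·3476
1 = −337·20453 + 406·16977
1 = 406·78336 − 1555·20453
So 20453·(-1555) ≡ 1 (mod 78336), hence d ≡ -1555 ≡ 76781 (mod 78336).

76781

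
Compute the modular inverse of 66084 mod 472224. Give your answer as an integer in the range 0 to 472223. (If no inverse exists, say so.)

no inverse exists

Euclidean algorithm on 472224, 66084:
472224 = 7·66084 + 9636
66084 = 6·9636 + 8268
9636 = 1·8268 + 1368
8268 = 6·1368 + 60
1368 = 22·60 + 48
60 = 1·48 + 12
48 = 4·12 + 0
The gcd is 12, not 1, hence no inverse exists.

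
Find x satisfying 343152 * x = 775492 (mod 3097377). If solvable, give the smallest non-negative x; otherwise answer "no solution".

no solution

gcd(343152, 3097377):
3097377 = 9*343152 + 9009
343152 = 38*9009 + 810
9009 = 11*810 + 99
810 = 8*99 + 18
99 = 5*18 + 9
18 = 2*9 + 0
gcd = 9, but 9 ∤ 775492, so the congruence has no solution.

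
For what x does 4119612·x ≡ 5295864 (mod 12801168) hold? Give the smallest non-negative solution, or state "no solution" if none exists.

First find gcd(4119612, 12801168):
12801168 = 3·4119612 + 442332
4119612 = 9·442332 + 138624
442332 = 3·138624 + 26460
138624 = 5·26460 + 6324
26460 = 4·6324 + 1164
6324 = 5·1164 + 504
1164 = 2·504 + 156
504 = 3·156 + 36
156 = 4·36 + 12
36 = 3·12 + 0
gcd = 12 and 12 | 5295864, so solutions exist. Divide through by 12: 343301x ≡ 441322 (mod 1066764).
Now find 343301⁻¹ mod 1066764:
1066764 = 3*343301 + 36861
343301 = 9*36861 + 11552
36861 = 3*11552 + 2205
11552 = 5*2205 + 527
2205 = 4*527 + 97
527 = 5*97 + 42
97 = 2*42 + 13
42 = 3*13 + 3
13 = 4*3 + 1
3 = 3*1 + 0
Back-substitute:
1 = 13 − 4·3
1 = −4·42 + 13·13
1 = 13·97 − 30·42
1 = −30·527 + 163·97
1 = 163·2205 − 682·527
1 = −682·11552 + 3573·2205
1 = 3573·36861 − 11401·11552
1 = −11401·343301 + 106182·36861
1 = 106182·1066764 − 329947·343301
So 343301·(-329947) ≡ 1 (mod 1066764), i.e. 343301⁻¹ ≡ 736817.
Then x ≡ 736817·441322 ≡ 416066 (mod 1066764); the smallest non-negative solution is x = 416066.

416066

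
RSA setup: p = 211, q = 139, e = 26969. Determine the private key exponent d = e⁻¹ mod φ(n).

φ(n) = (p−1)(q−1) = 210·138 = 28980.
Need d with 26969·d ≡ 1 (mod 28980). Apply the extended Euclidean algorithm:
28980 = 1×26969 + 2011
26969 = 13×2011 + 826
2011 = 2×826 + 359
826 = 2×359 + 108
359 = 3×108 + 35
108 = 3×35 + 3
35 = 11×3 + 2
3 = 1×2 + 1
2 = 2×1 + 0
Back-substitute:
1 = 3 − 2
1 = −35 + 12·3
1 = 12·108 − 37·35
1 = −37·359 + 123·108
1 = 123·826 − 283·359
1 = −283·2011 + 689·826
1 = 689·26969 − 9240·2011
1 = −9240·28980 + 9929·26969
So 26969·9929 ≡ 1 (mod 28980), hence d = 9929.

9929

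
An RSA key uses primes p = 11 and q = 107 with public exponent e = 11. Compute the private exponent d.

771

φ(n) = (p−1)(q−1) = 10·106 = 1060.
Need d with 11·d ≡ 1 (mod 1060). Apply the extended Euclidean algorithm:
1060 = 96×11 + 4
11 = 2×4 + 3
4 = 1×3 + 1
3 = 3×1 + 0
Back-substitute:
1 = 4 − 3
1 = −11 + 3·4
1 = 3·1060 − 289·11
So 11·(-289) ≡ 1 (mod 1060), hence d ≡ -289 ≡ 771 (mod 1060).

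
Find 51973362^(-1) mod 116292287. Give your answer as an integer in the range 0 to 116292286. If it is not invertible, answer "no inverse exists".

88368198

gcd(116292287, 51973362) by repeated division:
116292287 = 2*51973362 + 12345563
51973362 = 4*12345563 + 2591110
12345563 = 4*2591110 + 1981123
2591110 = 1*1981123 + 609987
1981123 = 3*609987 + 151162
609987 = 4*151162 + 5339
151162 = 28*5339 + 1670
5339 = 3*1670 + 329
1670 = 5*329 + 25
329 = 13*25 + 4
25 = 6*4 + 1
4 = 4*1 + 0
Since gcd(51973362, 116292287) = 1, back-substitute to write 1 as a combination:
1 = 25 − 6·4
1 = −6·329 + 79·25
1 = 79·1670 − 401·329
1 = −401·5339 + 1282·1670
1 = 1282·151162 − 36297·5339
1 = −36297·609987 + 146470·151162
1 = 146470·1981123 − 475707·609987
1 = −475707·2591110 + 622177·1981123
1 = 622177·12345563 − 2964415·2591110
1 = −2964415·51973362 + 12479837·12345563
1 = 12479837·116292287 − 27924089·51973362
Hence 51973362⁻¹ ≡ -27924089 ≡ 88368198 (mod 116292287).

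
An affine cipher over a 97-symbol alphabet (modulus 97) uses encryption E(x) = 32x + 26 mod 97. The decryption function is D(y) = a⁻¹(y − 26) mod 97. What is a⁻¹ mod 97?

Apply the Euclidean algorithm to 97 and 32:
97 = 3×32 + 1
32 = 32×1 + 0
The gcd is 1. Working backward:
1 = 97 − 3·32
Hence 32⁻¹ ≡ -3 ≡ 94 (mod 97).

94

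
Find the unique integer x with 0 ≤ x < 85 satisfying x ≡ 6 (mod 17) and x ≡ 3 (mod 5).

Write x = 6 + 17·k. Then 17·k ≡ 3 − 6 ≡ 2 (mod 5).
Need 17⁻¹ mod 5. Extended Euclid on (5, 2):
5 = 2·2 + 1
2 = 2·1 + 0
Back-substitute:
1 = 5 − 2·2
17⁻¹ ≡ 3 (mod 5), so k ≡ 3·2 ≡ 1 (mod 5).
x = 6 + 17·1 = 23.

23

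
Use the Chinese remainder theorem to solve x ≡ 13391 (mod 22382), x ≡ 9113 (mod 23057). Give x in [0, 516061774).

Write x = 13391 + 22382·k. Then 22382·k ≡ 9113 − 13391 ≡ 18779 (mod 23057).
Need 22382⁻¹ mod 23057. Extended Euclid on (23057, 22382):
23057 = 1×22382 + 675
22382 = 33×675 + 107
675 = 6×107 + 33
107 = 3×33 + 8
33 = 4×8 + 1
8 = 8×1 + 0
Back-substitute:
1 = 33 − 4·8
1 = −4·107 + 13·33
1 = 13·675 − 82·107
1 = −82·22382 + 2719·675
1 = 2719·23057 − 2801·22382
22382⁻¹ ≡ 20256 (mod 23057), so k ≡ 20256·18779 ≡ 16095 (mod 23057).
x = 13391 + 22382·16095 = 360251681.

360251681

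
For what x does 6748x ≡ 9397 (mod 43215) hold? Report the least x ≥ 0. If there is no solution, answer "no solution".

First find gcd(6748, 43215):
43215 = 6·6748 + 2727
6748 = 2·2727 + 1294
2727 = 2·1294 + 139
1294 = 9·139 + 43
139 = 3·43 + 10
43 = 4·10 + 3
10 = 3·3 + 1
3 = 3·1 + 0
gcd = 1, so a unique solution mod 43215 exists.
Back-substitute for the Bézout coefficients:
1 = 10 − 3·3
1 = −3·43 + 13·10
1 = 13·139 − 42·43
1 = −42·1294 + 391·139
1 = 391·2727 − 824·1294
1 = −824·6748 + 2039·2727
1 = 2039·43215 − 13058·6748
So 6748·(-13058) ≡ 1 (mod 43215), giving 6748⁻¹ ≡ 30157.
x ≡ 6748⁻¹·9397 ≡ 30157·9397 ≡ 24574 (mod 43215).

24574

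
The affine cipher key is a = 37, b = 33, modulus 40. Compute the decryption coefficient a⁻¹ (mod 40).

Apply the Euclidean algorithm to 40 and 37:
40 = 1·37 + 3
37 = 12·3 + 1
3 = 3·1 + 0
gcd = 1, so the inverse exists. Back-substitute:
1 = 37 − 12·3
1 = −12·40 + 13·37
So 37·13 ≡ 1 (mod 40).

13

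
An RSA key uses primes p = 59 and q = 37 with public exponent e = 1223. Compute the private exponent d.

1079

φ(n) = (p−1)(q−1) = 58·36 = 2088.
Need d with 1223·d ≡ 1 (mod 2088). Apply the extended Euclidean algorithm:
2088 = 1*1223 + 865
1223 = 1*865 + 358
865 = 2*358 + 149
358 = 2*149 + 60
149 = 2*60 + 29
60 = 2*29 + 2
29 = 14*2 + 1
2 = 2*1 + 0
Back-substitute:
1 = 29 − 14·2
1 = −14·60 + 29·29
1 = 29·149 − 72·60
1 = −72·358 + 173·149
1 = 173·865 − 418·358
1 = −418·1223 + 591·865
1 = 591·2088 − 1009·1223
So 1223·(-1009) ≡ 1 (mod 2088), hence d ≡ -1009 ≡ 1079 (mod 2088).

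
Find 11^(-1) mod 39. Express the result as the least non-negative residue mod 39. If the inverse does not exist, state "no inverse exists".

Apply the Euclidean algorithm to 39 and 11:
39 = 3*11 + 6
11 = 1*6 + 5
6 = 1*5 + 1
5 = 5*1 + 0
gcd = 1, so the inverse exists. Back-substitute:
1 = 6 − 5
1 = −11 + 2·6
1 = 2·39 − 7·11
Hence 11⁻¹ ≡ -7 ≡ 32 (mod 39).

32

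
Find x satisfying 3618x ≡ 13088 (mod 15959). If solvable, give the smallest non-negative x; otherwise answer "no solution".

First find gcd(3618, 15959):
15959 = 4*3618 + 1487
3618 = 2*1487 + 644
1487 = 2*644 + 199
644 = 3*199 + 47
199 = 4*47 + 11
47 = 4*11 + 3
11 = 3*3 + 2
3 = 1*2 + 1
2 = 2*1 + 0
gcd = 1, so a unique solution mod 15959 exists.
Back-substitute for the Bézout coefficients:
1 = 3 − 2
1 = −11 + 4·3
1 = 4·47 − 17·11
1 = −17·199 + 72·47
1 = 72·644 − 233·199
1 = −233·1487 + 538·644
1 = 538·3618 − 1309·1487
1 = −1309·15959 + 5774·3618
So 3618·(5774) ≡ 1 (mod 15959), giving 3618⁻¹ ≡ 5774.
x ≡ 3618⁻¹·13088 ≡ 5774·13088 ≡ 4247 (mod 15959).

4247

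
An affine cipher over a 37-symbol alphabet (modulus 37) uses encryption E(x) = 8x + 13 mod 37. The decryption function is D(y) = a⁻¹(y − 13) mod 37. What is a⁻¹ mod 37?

14

Extended Euclidean algorithm:
37 = 4·8 + 5
8 = 1·5 + 3
5 = 1·3 + 2
3 = 1·2 + 1
2 = 2·1 + 0
The gcd is 1. Working backward:
1 = 3 − 2
1 = −5 + 2·3
1 = 2·8 − 3·5
1 = −3·37 + 14·8
So 8·14 ≡ 1 (mod 37).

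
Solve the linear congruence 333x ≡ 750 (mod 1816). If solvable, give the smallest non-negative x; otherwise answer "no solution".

1262

First find gcd(333, 1816):
1816 = 5*333 + 151
333 = 2*151 + 31
151 = 4*31 + 27
31 = 1*27 + 4
27 = 6*4 + 3
4 = 1*3 + 1
3 = 3*1 + 0
gcd = 1, so a unique solution mod 1816 exists.
Back-substitute for the Bézout coefficients:
1 = 4 − 3
1 = −27 + 7·4
1 = 7·31 − 8·27
1 = −8·151 + 39·31
1 = 39·333 − 86·151
1 = −86·1816 + 469·333
So 333·(469) ≡ 1 (mod 1816), giving 333⁻¹ ≡ 469.
x ≡ 333⁻¹·750 ≡ 469·750 ≡ 1262 (mod 1816).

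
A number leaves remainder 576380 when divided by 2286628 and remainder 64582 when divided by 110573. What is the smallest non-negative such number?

155029381524

Write x = 576380 + 2286628·k. Then 2286628·k ≡ 64582 − 576380 ≡ 41067 (mod 110573).
Need 2286628⁻¹ mod 110573. Extended Euclid on (110573, 75168):
110573 = 1·75168 + 35405
75168 = 2·35405 + 4358
35405 = 8·4358 + 541
4358 = 8·541 + 30
541 = 18·30 + 1
30 = 30·1 + 0
Back-substitute:
1 = 541 − 18·30
1 = −18·4358 + 145·541
1 = 145·35405 − 1178·4358
1 = −1178·75168 + 2501·35405
1 = 2501·110573 − 3679·75168
2286628⁻¹ ≡ 106894 (mod 110573), so k ≡ 106894·41067 ≡ 67798 (mod 110573).
x = 576380 + 2286628·67798 = 155029381524.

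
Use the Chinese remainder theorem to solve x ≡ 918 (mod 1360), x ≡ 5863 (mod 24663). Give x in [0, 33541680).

Write x = 918 + 1360·k. Then 1360·k ≡ 5863 − 918 ≡ 4945 (mod 24663).
Need 1360⁻¹ mod 24663. Extended Euclid on (24663, 1360):
24663 = 18·1360 + 183
1360 = 7·183 + 79
183 = 2·79 + 25
79 = 3·25 + 4
25 = 6·4 + 1
4 = 4·1 + 0
Back-substitute:
1 = 25 − 6·4
1 = −6·79 + 19·25
1 = 19·183 − 44·79
1 = −44·1360 + 327·183
1 = 327·24663 − 5930·1360
1360⁻¹ ≡ 18733 (mod 24663), so k ≡ 18733·4945 ≡ 457 (mod 24663).
x = 918 + 1360·457 = 622438.

622438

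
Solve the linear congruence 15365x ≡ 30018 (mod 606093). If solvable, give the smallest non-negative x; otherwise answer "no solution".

First find gcd(15365, 606093):
606093 = 39·15365 + 6858
15365 = 2·6858 + 1649
6858 = 4·1649 + 262
1649 = 6·262 + 77
262 = 3·77 + 31
77 = 2·31 + 15
31 = 2·15 + 1
15 = 15·1 + 0
gcd = 1, so a unique solution mod 606093 exists.
Back-substitute for the Bézout coefficients:
1 = 31 − 2·15
1 = −2·77 + 5·31
1 = 5·262 − 17·77
1 = −17·1649 + 107·262
1 = 107·6858 − 445·1649
1 = −445·15365 + 997·6858
1 = 997·606093 − 39328·15365
So 15365·(-39328) ≡ 1 (mod 606093), giving 15365⁻¹ ≡ 566765.
x ≡ 15365⁻¹·30018 ≡ 566765·30018 ≡ 121260 (mod 606093).

121260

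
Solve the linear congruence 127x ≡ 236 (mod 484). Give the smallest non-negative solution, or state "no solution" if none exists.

First find gcd(127, 484):
484 = 3·127 + 103
127 = 1·103 + 24
103 = 4·24 + 7
24 = 3·7 + 3
7 = 2·3 + 1
3 = 3·1 + 0
gcd = 1, so a unique solution mod 484 exists.
Back-substitute for the Bézout coefficients:
1 = 7 − 2·3
1 = −2·24 + 7·7
1 = 7·103 − 30·24
1 = −30·127 + 37·103
1 = 37·484 − 141·127
So 127·(-141) ≡ 1 (mod 484), giving 127⁻¹ ≡ 343.
x ≡ 127⁻¹·236 ≡ 343·236 ≡ 120 (mod 484).

120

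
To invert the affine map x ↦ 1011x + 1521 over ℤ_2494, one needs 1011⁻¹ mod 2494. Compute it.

819

Extended Euclidean algorithm:
2494 = 2*1011 + 472
1011 = 2*472 + 67
472 = 7*67 + 3
67 = 22*3 + 1
3 = 3*1 + 0
The gcd is 1. Working backward:
1 = 67 − 22·3
1 = −22·472 + 155·67
1 = 155·1011 − 332·472
1 = −332·2494 + 819·1011
So 1011·819 ≡ 1 (mod 2494).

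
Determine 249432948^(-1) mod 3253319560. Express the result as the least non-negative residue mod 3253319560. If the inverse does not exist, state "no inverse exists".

Euclidean algorithm on 3253319560, 249432948:
3253319560 = 13·249432948 + 10691236
249432948 = 23·10691236 + 3534520
10691236 = 3·3534520 + 87676
3534520 = 40·87676 + 27480
87676 = 3·27480 + 5236
27480 = 5·5236 + 1300
5236 = 4·1300 + 36
1300 = 36·36 + 4
36 = 9·4 + 0
gcd(249432948, 3253319560) = 4 ≠ 1, so 249432948 has no multiplicative inverse modulo 3253319560.

no inverse exists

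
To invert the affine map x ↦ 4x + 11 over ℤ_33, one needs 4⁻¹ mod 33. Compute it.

25

Apply the Euclidean algorithm to 33 and 4:
33 = 8·4 + 1
4 = 4·1 + 0
gcd = 1, so the inverse exists. Back-substitute:
1 = 33 − 8·4
Hence 4⁻¹ ≡ -8 ≡ 25 (mod 33).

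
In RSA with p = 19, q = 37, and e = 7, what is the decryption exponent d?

463

φ(n) = (p−1)(q−1) = 18·36 = 648.
Need d with 7·d ≡ 1 (mod 648). Apply the extended Euclidean algorithm:
648 = 92*7 + 4
7 = 1*4 + 3
4 = 1*3 + 1
3 = 3*1 + 0
Back-substitute:
1 = 4 − 3
1 = −7 + 2·4
1 = 2·648 − 185·7
So 7·(-185) ≡ 1 (mod 648), hence d ≡ -185 ≡ 463 (mod 648).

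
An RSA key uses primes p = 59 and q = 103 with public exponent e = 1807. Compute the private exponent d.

φ(n) = (p−1)(q−1) = 58·102 = 5916.
Need d with 1807·d ≡ 1 (mod 5916). Apply the extended Euclidean algorithm:
5916 = 3·1807 + 495
1807 = 3·495 + 322
495 = 1·322 + 173
322 = 1·173 + 149
173 = 1·149 + 24
149 = 6·24 + 5
24 = 4·5 + 4
5 = 1·4 + 1
4 = 4·1 + 0
Back-substitute:
1 = 5 − 4
1 = −24 + 5·5
1 = 5·149 − 31·24
1 = −31·173 + 36·149
1 = 36·322 − 67·173
1 = −67·495 + 103·322
1 = 103·1807 − 376·495
1 = −376·5916 + 1231·1807
So 1807·1231 ≡ 1 (mod 5916), hence d = 1231.

1231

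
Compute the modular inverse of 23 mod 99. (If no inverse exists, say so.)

Apply the Euclidean algorithm to 99 and 23:
99 = 4×23 + 7
23 = 3×7 + 2
7 = 3×2 + 1
2 = 2×1 + 0
gcd = 1, so the inverse exists. Back-substitute:
1 = 7 − 3·2
1 = −3·23 + 10·7
1 = 10·99 − 43·23
So 23·(-43) ≡ 1 (mod 99), and -43 ≡ 56 (mod 99).

56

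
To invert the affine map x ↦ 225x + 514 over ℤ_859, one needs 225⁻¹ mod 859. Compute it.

Run Euclid on (859, 225):
859 = 3·225 + 184
225 = 1·184 + 41
184 = 4·41 + 20
41 = 2·20 + 1
20 = 20·1 + 0
Since gcd(225, 859) = 1, back-substitute to write 1 as a combination:
1 = 41 − 2·20
1 = −2·184 + 9·41
1 = 9·225 − 11·184
1 = −11·859 + 42·225
So 225·42 ≡ 1 (mod 859).

42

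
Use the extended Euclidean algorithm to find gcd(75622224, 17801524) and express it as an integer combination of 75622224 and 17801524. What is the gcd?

4

Repeated division:
75622224 = 4*17801524 + 4416128
17801524 = 4*4416128 + 137012
4416128 = 32*137012 + 31744
137012 = 4*31744 + 10036
31744 = 3*10036 + 1636
10036 = 6*1636 + 220
1636 = 7*220 + 96
220 = 2*96 + 28
96 = 3*28 + 12
28 = 2*12 + 4
12 = 3*4 + 0
gcd(75622224, 17801524) = 4.
Back-substituting:
4 = 28 − 2·12
4 = −2·96 + 7·28
4 = 7·220 − 16·96
4 = −16·1636 + 119·220
4 = 119·10036 − 730·1636
4 = −730·31744 + 2309·10036
4 = 2309·137012 − 9966·31744
4 = −9966·4416128 + 321221·137012
4 = 321221·17801524 − 1294850·4416128
4 = −1294850·75622224 + 5500621·17801524
So 4 = (-1294850)·75622224 + (5500621)·17801524.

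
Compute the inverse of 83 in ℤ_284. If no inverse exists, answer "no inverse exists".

gcd(284, 83) by repeated division:
284 = 3×83 + 35
83 = 2×35 + 13
35 = 2×13 + 9
13 = 1×9 + 4
9 = 2×4 + 1
4 = 4×1 + 0
The gcd is 1. Working backward:
1 = 9 − 2·4
1 = −2·13 + 3·9
1 = 3·35 − 8·13
1 = −8·83 + 19·35
1 = 19·284 − 65·83
Hence 83⁻¹ ≡ -65 ≡ 219 (mod 284).

219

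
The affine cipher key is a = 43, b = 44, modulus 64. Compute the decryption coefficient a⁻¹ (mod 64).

3

Extended Euclidean algorithm:
64 = 1×43 + 21
43 = 2×21 + 1
21 = 21×1 + 0
Since gcd(43, 64) = 1, back-substitute to write 1 as a combination:
1 = 43 − 2·21
1 = −2·64 + 3·43
So 43·3 ≡ 1 (mod 64).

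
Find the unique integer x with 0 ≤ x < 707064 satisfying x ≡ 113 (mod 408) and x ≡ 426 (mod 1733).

Write x = 113 + 408·k. Then 408·k ≡ 426 − 113 ≡ 313 (mod 1733).
Need 408⁻¹ mod 1733. Extended Euclid on (1733, 408):
1733 = 4×408 + 101
408 = 4×101 + 4
101 = 25×4 + 1
4 = 4×1 + 0
Back-substitute:
1 = 101 − 25·4
1 = −25·408 + 101·101
1 = 101·1733 − 429·408
408⁻¹ ≡ 1304 (mod 1733), so k ≡ 1304·313 ≡ 897 (mod 1733).
x = 113 + 408·897 = 366089.

366089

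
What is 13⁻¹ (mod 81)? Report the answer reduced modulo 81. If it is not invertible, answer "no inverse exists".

25

Run Euclid on (81, 13):
81 = 6*13 + 3
13 = 4*3 + 1
3 = 3*1 + 0
Since gcd(13, 81) = 1, back-substitute to write 1 as a combination:
1 = 13 − 4·3
1 = −4·81 + 25·13
So 13·25 ≡ 1 (mod 81).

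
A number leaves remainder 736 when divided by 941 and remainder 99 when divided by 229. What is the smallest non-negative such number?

2618

Write x = 736 + 941·k. Then 941·k ≡ 99 − 736 ≡ 50 (mod 229).
Need 941⁻¹ mod 229. Extended Euclid on (229, 25):
229 = 9×25 + 4
25 = 6×4 + 1
4 = 4×1 + 0
Back-substitute:
1 = 25 − 6·4
1 = −6·229 + 55·25
941⁻¹ ≡ 55 (mod 229), so k ≡ 55·50 ≡ 2 (mod 229).
x = 736 + 941·2 = 2618.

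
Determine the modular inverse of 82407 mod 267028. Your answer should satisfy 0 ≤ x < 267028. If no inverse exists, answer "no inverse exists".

33515

Run Euclid on (267028, 82407):
267028 = 3·82407 + 19807
82407 = 4·19807 + 3179
19807 = 6·3179 + 733
3179 = 4·733 + 247
733 = 2·247 + 239
247 = 1·239 + 8
239 = 29·8 + 7
8 = 1·7 + 1
7 = 7·1 + 0
gcd = 1, so the inverse exists. Back-substitute:
1 = 8 − 7
1 = −239 + 30·8
1 = 30·247 − 31·239
1 = −31·733 + 92·247
1 = 92·3179 − 399·733
1 = −399·19807 + 2486·3179
1 = 2486·82407 − 10343·19807
1 = −10343·267028 + 33515·82407
So 82407·33515 ≡ 1 (mod 267028).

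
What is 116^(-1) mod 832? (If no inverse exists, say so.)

Compute gcd(116, 832):
832 = 7*116 + 20
116 = 5*20 + 16
20 = 1*16 + 4
16 = 4*4 + 0
Since gcd = 4 > 1, 116 is not a unit mod 832.

no inverse exists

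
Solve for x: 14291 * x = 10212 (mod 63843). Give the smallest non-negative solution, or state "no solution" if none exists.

59220

First find gcd(14291, 63843):
63843 = 4·14291 + 6679
14291 = 2·6679 + 933
6679 = 7·933 + 148
933 = 6·148 + 45
148 = 3·45 + 13
45 = 3·13 + 6
13 = 2·6 + 1
6 = 6·1 + 0
gcd = 1, so a unique solution mod 63843 exists.
Back-substitute for the Bézout coefficients:
1 = 13 − 2·6
1 = −2·45 + 7·13
1 = 7·148 − 23·45
1 = −23·933 + 145·148
1 = 145·6679 − 1038·933
1 = −1038·14291 + 2221·6679
1 = 2221·63843 − 9922·14291
So 14291·(-9922) ≡ 1 (mod 63843), giving 14291⁻¹ ≡ 53921.
x ≡ 14291⁻¹·10212 ≡ 53921·10212 ≡ 59220 (mod 63843).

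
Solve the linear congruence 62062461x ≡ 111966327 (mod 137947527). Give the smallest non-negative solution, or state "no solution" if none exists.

First find gcd(62062461, 137947527):
137947527 = 2·62062461 + 13822605
62062461 = 4·13822605 + 6772041
13822605 = 2·6772041 + 278523
6772041 = 24·278523 + 87489
278523 = 3·87489 + 16056
87489 = 5·16056 + 7209
16056 = 2·7209 + 1638
7209 = 4·1638 + 657
1638 = 2·657 + 324
657 = 2·324 + 9
324 = 36·9 + 0
gcd = 9 and 9 | 111966327, so solutions exist. Divide through by 9: 6895829x ≡ 12440703 (mod 15327503).
Now find 6895829⁻¹ mod 15327503:
15327503 = 2×6895829 + 1535845
6895829 = 4×1535845 + 752449
1535845 = 2×752449 + 30947
752449 = 24×30947 + 9721
30947 = 3×9721 + 1784
9721 = 5×1784 + 801
1784 = 2×801 + 182
801 = 4×182 + 73
182 = 2×73 + 36
73 = 2×36 + 1
36 = 36×1 + 0
Back-substitute:
1 = 73 − 2·36
1 = −2·182 + 5·73
1 = 5·801 − 22·182
1 = −22·1784 + 49·801
1 = 49·9721 − 267·1784
1 = −267·30947 + 850·9721
1 = 850·752449 − 20667·30947
1 = −20667·1535845 + 42184·752449
1 = 42184·6895829 − 189403·1535845
1 = −189403·15327503 + 420990·6895829
So 6895829⁻¹ ≡ 420990 (mod 15327503).
Then x ≡ 420990·12440703 ≡ 3780870 (mod 15327503); the smallest non-negative solution is x = 3780870.

3780870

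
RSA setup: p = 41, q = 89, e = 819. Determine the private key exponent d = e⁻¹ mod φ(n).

1659

φ(n) = (p−1)(q−1) = 40·88 = 3520.
Need d with 819·d ≡ 1 (mod 3520). Apply the extended Euclidean algorithm:
3520 = 4·819 + 244
819 = 3·244 + 87
244 = 2·87 + 70
87 = 1·70 + 17
70 = 4·17 + 2
17 = 8·2 + 1
2 = 2·1 + 0
Back-substitute:
1 = 17 − 8·2
1 = −8·70 + 33·17
1 = 33·87 − 41·70
1 = −41·244 + 115·87
1 = 115·819 − 386·244
1 = −386·3520 + 1659·819
So 819·1659 ≡ 1 (mod 3520), hence d = 1659.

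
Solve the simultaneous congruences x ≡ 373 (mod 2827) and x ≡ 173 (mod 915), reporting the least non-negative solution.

Write x = 373 + 2827·k. Then 2827·k ≡ 173 − 373 ≡ 715 (mod 915).
Need 2827⁻¹ mod 915. Extended Euclid on (915, 82):
915 = 11*82 + 13
82 = 6*13 + 4
13 = 3*4 + 1
4 = 4*1 + 0
Back-substitute:
1 = 13 − 3·4
1 = −3·82 + 19·13
1 = 19·915 − 212·82
2827⁻¹ ≡ 703 (mod 915), so k ≡ 703·715 ≡ 310 (mod 915).
x = 373 + 2827·310 = 876743.

876743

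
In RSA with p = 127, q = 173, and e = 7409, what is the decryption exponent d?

8825

φ(n) = (p−1)(q−1) = 126·172 = 21672.
Need d with 7409·d ≡ 1 (mod 21672). Apply the extended Euclidean algorithm:
21672 = 2×7409 + 6854
7409 = 1×6854 + 555
6854 = 12×555 + 194
555 = 2×194 + 167
194 = 1×167 + 27
167 = 6×27 + 5
27 = 5×5 + 2
5 = 2×2 + 1
2 = 2×1 + 0
Back-substitute:
1 = 5 − 2·2
1 = −2·27 + 11·5
1 = 11·167 − 68·27
1 = −68·194 + 79·167
1 = 79·555 − 226·194
1 = −226·6854 + 2791·555
1 = 2791·7409 − 3017·6854
1 = −3017·21672 + 8825·7409
So 7409·8825 ≡ 1 (mod 21672), hence d = 8825.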